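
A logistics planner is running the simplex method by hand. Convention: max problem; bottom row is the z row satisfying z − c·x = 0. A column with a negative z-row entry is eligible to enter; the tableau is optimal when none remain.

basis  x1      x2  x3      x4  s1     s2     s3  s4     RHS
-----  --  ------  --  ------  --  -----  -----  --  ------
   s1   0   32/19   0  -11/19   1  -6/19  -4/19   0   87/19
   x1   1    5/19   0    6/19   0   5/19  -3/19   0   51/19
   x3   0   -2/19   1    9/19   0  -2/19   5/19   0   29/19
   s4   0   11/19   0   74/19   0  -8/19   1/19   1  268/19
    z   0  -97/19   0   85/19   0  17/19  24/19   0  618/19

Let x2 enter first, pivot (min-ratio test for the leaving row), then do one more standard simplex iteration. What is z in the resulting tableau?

234/5

Ratio test on column x2 — row 1: (87/19)/(32/19) = 87/32; row 2: (51/19)/(5/19) = 51/5; row 3: entry -2/19 ≤ 0; row 4: (268/19)/(11/19) = 268/11. Minimum is 87/32 at row 1 (s1 leaves); pivot element 32/19.
Pivot on row 1; the z-row RHS becomes 618/19 − (-97/19)·(87/32) = 1485/32.
Next entering variable (most negative z-row entry -1/16): s2.
Ratio test on column s2 — row 1: entry -3/16 ≤ 0; row 2: (63/32)/(5/16) = 63/10; row 3: entry -1/8 ≤ 0; row 4: entry -5/16 ≤ 0. Minimum is 63/10 at row 2 (x1 leaves); pivot element 5/16.
After the second pivot the z-row RHS is 1485/32 − (-1/16)·(63/10) = 234/5.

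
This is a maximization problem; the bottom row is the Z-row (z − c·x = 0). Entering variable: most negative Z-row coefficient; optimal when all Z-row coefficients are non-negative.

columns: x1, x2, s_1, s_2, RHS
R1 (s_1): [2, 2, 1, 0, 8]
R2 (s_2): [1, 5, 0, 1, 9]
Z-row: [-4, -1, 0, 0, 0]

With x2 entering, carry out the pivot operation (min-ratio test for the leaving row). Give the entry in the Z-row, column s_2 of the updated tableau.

1/5

Ratio test on column x2 — row 1: 8/2 = 4; row 2: 9/5 = 9/5. Minimum is 9/5 at row 2 (s_2 leaves); pivot element 5.
Divide row 2 by 5; eliminate column x2 from the other rows.
Z-row update in column s_2: 0 − (-1)·(1/5) = 1/5.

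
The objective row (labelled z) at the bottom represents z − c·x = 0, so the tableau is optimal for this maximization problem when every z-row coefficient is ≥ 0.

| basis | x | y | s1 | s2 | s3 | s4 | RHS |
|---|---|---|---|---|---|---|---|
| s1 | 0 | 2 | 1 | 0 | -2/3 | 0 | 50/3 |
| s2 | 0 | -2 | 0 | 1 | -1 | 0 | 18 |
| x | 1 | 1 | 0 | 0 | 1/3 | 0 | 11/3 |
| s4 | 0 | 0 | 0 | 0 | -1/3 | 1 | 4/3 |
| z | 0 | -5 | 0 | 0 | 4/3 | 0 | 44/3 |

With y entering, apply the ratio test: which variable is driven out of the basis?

Column y entries and ratios — s1: (50/3)/2 = 25/3; s2: -2 ≤ 0, skip; x: (11/3)/1 = 11/3; s4: 0 ≤ 0, skip.
Smallest ratio is 11/3 in the row of x, so x leaves.

x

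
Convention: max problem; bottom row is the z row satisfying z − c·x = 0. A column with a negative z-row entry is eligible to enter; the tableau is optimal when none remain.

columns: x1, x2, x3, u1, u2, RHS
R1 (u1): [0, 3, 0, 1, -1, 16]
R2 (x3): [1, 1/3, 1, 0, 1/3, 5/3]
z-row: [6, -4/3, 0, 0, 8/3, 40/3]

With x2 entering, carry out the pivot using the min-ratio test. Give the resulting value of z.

Ratio test on column x2 — row 1: 16/3 = 16/3; row 2: (5/3)/(1/3) = 5. Minimum is 5 at row 2 (x3 leaves); pivot element 1/3.
Pivot on row 2; the z-row RHS becomes 40/3 − (-4/3)·5 = 20.

20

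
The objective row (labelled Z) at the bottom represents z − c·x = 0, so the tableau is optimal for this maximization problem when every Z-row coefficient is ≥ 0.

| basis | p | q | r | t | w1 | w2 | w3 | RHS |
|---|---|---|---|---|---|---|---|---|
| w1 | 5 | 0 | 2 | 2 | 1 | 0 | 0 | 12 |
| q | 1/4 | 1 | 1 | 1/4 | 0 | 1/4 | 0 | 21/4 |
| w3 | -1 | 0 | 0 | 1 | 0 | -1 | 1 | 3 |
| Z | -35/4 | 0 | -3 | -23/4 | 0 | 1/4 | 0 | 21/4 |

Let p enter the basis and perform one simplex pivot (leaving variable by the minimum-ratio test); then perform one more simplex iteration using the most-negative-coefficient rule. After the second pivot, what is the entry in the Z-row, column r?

Ratio test on column p — row 1: 12/5 = 12/5; row 2: (21/4)/(1/4) = 21; row 3: entry -1 ≤ 0. Minimum is 12/5 at row 1 (w1 leaves); pivot element 5.
Divide row 1 by 5; eliminate column p from the other rows.
Second iteration: most negative Z-row entry is -9/4 in column t, so t enters.
Ratio test on column t — row 1: (12/5)/(2/5) = 6; row 2: (93/20)/(3/20) = 31; row 3: (27/5)/(7/5) = 27/7. Minimum is 27/7 at row 3 (w3 leaves); pivot element 7/5.
Divide row 3 by 7/5; eliminate column t from the other rows.
After both pivots, the entry at the Z-row, column r is 8/7.

8/7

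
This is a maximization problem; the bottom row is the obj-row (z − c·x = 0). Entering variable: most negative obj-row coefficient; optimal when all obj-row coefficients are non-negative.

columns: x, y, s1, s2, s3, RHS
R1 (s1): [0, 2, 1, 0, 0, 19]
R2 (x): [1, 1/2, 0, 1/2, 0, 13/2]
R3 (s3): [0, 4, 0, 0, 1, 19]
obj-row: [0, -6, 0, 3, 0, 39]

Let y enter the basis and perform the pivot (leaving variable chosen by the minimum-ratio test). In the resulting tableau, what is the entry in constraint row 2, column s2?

Ratio test on column y — row 1: 19/2 = 19/2; row 2: (13/2)/(1/2) = 13; row 3: 19/4 = 19/4. Minimum is 19/4 at row 3 (s3 leaves); pivot element 4.
Divide row 3 by 4; eliminate column y from the other rows.
Row 2 update in column s2: 1/2 − (1/2)·0 = 1/2.

1/2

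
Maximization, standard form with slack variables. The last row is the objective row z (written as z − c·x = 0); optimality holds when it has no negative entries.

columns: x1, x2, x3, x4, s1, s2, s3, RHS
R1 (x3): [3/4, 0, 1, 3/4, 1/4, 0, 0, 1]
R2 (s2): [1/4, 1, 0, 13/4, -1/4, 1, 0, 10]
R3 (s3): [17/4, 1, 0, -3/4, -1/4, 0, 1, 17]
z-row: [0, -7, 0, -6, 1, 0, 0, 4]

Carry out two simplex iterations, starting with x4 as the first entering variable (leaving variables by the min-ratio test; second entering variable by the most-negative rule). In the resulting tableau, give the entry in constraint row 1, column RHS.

4/3

Ratio test on column x4 — row 1: 1/(3/4) = 4/3; row 2: 10/(13/4) = 40/13; row 3: entry -3/4 ≤ 0. Minimum is 4/3 at row 1 (x3 leaves); pivot element 3/4.
Divide row 1 by 3/4; eliminate column x4 from the other rows.
Second iteration: most negative z-row entry is -7 in column x2, so x2 enters.
Ratio test on column x2 — row 1: entry 0 ≤ 0; row 2: (17/3)/1 = 17/3; row 3: 18/1 = 18. Minimum is 17/3 at row 2 (s2 leaves); pivot element 1.
Divide row 2 by 1; eliminate column x2 from the other rows.
After both pivots, the entry at constraint row 1, column RHS is 4/3.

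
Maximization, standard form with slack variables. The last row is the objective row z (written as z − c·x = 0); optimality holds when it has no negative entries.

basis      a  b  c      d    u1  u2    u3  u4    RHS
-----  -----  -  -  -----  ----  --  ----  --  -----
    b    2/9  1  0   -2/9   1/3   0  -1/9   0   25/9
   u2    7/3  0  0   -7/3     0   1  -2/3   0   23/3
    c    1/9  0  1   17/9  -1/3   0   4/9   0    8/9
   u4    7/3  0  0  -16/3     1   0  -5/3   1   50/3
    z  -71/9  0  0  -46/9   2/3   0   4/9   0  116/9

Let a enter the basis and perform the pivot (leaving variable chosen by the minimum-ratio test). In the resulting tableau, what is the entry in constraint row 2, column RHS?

23/7

Ratio test on column a — row 1: (25/9)/(2/9) = 25/2; row 2: (23/3)/(7/3) = 23/7; row 3: (8/9)/(1/9) = 8; row 4: (50/3)/(7/3) = 50/7. Minimum is 23/7 at row 2 (u2 leaves); pivot element 7/3.
Divide row 2 by 7/3; eliminate column a from the other rows.
In the new row 2, the RHS entry is the old entry divided by the pivot: (23/3)/(7/3) = 23/7.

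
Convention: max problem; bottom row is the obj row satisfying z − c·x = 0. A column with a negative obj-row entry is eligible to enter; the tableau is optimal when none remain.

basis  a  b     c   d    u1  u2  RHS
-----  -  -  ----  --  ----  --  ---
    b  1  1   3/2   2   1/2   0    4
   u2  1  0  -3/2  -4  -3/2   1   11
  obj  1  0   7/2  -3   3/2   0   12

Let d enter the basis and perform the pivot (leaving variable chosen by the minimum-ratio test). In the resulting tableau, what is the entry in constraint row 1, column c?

3/4

Ratio test on column d — row 1: 4/2 = 2; row 2: entry -4 ≤ 0. Minimum is 2 at row 1 (b leaves); pivot element 2.
Divide row 1 by 2; eliminate column d from the other rows.
In the new row 1, the c entry is the old entry divided by the pivot: (3/2)/2 = 3/4.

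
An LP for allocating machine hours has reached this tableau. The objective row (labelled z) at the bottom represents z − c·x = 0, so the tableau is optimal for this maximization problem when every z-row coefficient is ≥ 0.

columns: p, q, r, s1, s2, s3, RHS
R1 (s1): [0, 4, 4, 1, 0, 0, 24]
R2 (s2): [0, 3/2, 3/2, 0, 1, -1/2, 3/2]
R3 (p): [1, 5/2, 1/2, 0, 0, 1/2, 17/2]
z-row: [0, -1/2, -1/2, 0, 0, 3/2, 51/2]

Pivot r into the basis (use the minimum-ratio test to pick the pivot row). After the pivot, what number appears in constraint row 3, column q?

Ratio test on column r — row 1: 24/4 = 6; row 2: (3/2)/(3/2) = 1; row 3: (17/2)/(1/2) = 17. Minimum is 1 at row 2 (s2 leaves); pivot element 3/2.
Divide row 2 by 3/2; eliminate column r from the other rows.
Row 3 update in column q: 5/2 − (1/2)·1 = 2.

2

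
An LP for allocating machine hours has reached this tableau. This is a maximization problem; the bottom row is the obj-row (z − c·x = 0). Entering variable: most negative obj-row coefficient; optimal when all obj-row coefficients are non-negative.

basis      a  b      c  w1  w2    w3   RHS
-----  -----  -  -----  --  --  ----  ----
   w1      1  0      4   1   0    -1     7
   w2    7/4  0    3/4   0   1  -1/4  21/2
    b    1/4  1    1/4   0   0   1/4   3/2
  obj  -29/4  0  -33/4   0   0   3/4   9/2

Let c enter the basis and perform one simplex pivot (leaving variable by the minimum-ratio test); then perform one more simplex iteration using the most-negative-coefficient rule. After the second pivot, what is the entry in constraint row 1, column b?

Ratio test on column c — row 1: 7/4 = 7/4; row 2: (21/2)/(3/4) = 14; row 3: (3/2)/(1/4) = 6. Minimum is 7/4 at row 1 (w1 leaves); pivot element 4.
Divide row 1 by 4; eliminate column c from the other rows.
Second iteration: most negative obj-row entry is -83/16 in column a, so a enters.
Ratio test on column a — row 1: (7/4)/(1/4) = 7; row 2: (147/16)/(25/16) = 147/25; row 3: (17/16)/(3/16) = 17/3. Minimum is 17/3 at row 3 (b leaves); pivot element 3/16.
Divide row 3 by 3/16; eliminate column a from the other rows.
After both pivots, the entry at constraint row 1, column b is -4/3.

-4/3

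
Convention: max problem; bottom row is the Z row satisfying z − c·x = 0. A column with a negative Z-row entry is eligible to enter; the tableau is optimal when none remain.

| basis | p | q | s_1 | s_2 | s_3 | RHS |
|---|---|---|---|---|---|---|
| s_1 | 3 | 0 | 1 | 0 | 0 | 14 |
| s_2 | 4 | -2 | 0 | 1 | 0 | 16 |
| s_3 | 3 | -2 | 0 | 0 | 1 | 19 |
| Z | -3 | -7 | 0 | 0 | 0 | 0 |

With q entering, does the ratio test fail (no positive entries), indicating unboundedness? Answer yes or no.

Every constraint-row entry in column q is ≤ 0, so increasing q is unbounded.

yes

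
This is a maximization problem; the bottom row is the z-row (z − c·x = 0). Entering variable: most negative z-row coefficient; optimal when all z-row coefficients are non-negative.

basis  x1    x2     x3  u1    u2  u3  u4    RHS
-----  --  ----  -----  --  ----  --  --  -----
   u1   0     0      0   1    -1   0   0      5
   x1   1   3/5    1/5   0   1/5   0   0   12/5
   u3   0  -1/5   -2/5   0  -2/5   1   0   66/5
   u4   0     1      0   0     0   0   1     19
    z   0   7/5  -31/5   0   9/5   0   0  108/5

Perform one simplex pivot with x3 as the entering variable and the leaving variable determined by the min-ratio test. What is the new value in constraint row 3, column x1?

2

Ratio test on column x3 — row 1: entry 0 ≤ 0; row 2: (12/5)/(1/5) = 12; row 3: entry -2/5 ≤ 0; row 4: entry 0 ≤ 0. Minimum is 12 at row 2 (x1 leaves); pivot element 1/5.
Divide row 2 by 1/5; eliminate column x3 from the other rows.
Row 3 update in column x1: 0 − (-2/5)·5 = 2.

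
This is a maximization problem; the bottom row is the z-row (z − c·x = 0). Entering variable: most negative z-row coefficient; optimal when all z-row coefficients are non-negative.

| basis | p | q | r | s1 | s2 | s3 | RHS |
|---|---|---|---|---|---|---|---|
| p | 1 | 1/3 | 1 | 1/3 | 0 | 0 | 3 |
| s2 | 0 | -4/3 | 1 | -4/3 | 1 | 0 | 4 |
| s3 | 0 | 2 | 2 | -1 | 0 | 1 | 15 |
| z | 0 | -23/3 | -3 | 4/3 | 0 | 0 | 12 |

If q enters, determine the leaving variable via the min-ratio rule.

Column q entries and ratios — p: 3/(1/3) = 9; s2: -4/3 ≤ 0, skip; s3: 15/2 = 15/2.
Smallest ratio is 15/2 in the row of s3, so s3 leaves.

s3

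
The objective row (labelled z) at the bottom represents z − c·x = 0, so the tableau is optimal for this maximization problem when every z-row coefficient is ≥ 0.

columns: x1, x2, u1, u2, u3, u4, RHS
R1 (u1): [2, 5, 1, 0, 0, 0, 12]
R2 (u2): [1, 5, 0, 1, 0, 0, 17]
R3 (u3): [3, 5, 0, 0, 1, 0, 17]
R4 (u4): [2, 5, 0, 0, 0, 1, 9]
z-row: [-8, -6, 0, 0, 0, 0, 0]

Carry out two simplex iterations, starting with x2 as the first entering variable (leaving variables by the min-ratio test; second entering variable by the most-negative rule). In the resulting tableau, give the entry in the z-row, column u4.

4

Ratio test on column x2 — row 1: 12/5 = 12/5; row 2: 17/5 = 17/5; row 3: 17/5 = 17/5; row 4: 9/5 = 9/5. Minimum is 9/5 at row 4 (u4 leaves); pivot element 5.
Divide row 4 by 5; eliminate column x2 from the other rows.
Second iteration: most negative z-row entry is -28/5 in column x1, so x1 enters.
Ratio test on column x1 — row 1: entry 0 ≤ 0; row 2: entry -1 ≤ 0; row 3: 8/1 = 8; row 4: (9/5)/(2/5) = 9/2. Minimum is 9/2 at row 4 (x2 leaves); pivot element 2/5.
Divide row 4 by 2/5; eliminate column x1 from the other rows.
After both pivots, the entry at the z-row, column u4 is 4.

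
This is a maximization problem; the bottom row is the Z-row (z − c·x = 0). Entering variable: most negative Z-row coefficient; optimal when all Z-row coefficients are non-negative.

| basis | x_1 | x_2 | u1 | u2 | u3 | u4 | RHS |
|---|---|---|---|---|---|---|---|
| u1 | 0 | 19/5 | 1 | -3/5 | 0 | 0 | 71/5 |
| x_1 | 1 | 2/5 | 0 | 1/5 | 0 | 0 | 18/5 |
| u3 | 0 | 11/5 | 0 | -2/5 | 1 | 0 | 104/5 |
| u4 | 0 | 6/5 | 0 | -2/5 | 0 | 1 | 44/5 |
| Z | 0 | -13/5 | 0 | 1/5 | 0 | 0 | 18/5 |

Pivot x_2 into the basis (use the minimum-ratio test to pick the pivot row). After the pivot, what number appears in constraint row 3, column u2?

-1/19

Ratio test on column x_2 — row 1: (71/5)/(19/5) = 71/19; row 2: (18/5)/(2/5) = 9; row 3: (104/5)/(11/5) = 104/11; row 4: (44/5)/(6/5) = 22/3. Minimum is 71/19 at row 1 (u1 leaves); pivot element 19/5.
Divide row 1 by 19/5; eliminate column x_2 from the other rows.
Row 3 update in column u2: -2/5 − (11/5)·(-3/19) = -1/19.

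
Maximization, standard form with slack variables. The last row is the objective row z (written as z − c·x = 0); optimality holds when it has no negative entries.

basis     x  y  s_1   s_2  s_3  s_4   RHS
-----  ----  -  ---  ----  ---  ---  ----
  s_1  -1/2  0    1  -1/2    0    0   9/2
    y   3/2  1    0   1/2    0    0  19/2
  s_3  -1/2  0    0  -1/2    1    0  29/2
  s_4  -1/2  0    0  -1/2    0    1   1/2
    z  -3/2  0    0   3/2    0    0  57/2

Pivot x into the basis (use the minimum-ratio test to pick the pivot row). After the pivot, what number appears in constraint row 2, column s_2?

1/3

Ratio test on column x — row 1: entry -1/2 ≤ 0; row 2: (19/2)/(3/2) = 19/3; row 3: entry -1/2 ≤ 0; row 4: entry -1/2 ≤ 0. Minimum is 19/3 at row 2 (y leaves); pivot element 3/2.
Divide row 2 by 3/2; eliminate column x from the other rows.
In the new row 2, the s_2 entry is the old entry divided by the pivot: (1/2)/(3/2) = 1/3.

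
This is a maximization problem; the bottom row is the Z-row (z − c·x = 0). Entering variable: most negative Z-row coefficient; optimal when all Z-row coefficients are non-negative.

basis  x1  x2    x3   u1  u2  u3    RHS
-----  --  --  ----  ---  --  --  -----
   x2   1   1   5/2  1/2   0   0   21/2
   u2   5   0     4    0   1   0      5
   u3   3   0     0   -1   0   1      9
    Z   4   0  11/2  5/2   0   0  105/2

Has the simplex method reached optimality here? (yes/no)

yes

Every Z-row coefficient is ≥ 0, so the tableau is optimal.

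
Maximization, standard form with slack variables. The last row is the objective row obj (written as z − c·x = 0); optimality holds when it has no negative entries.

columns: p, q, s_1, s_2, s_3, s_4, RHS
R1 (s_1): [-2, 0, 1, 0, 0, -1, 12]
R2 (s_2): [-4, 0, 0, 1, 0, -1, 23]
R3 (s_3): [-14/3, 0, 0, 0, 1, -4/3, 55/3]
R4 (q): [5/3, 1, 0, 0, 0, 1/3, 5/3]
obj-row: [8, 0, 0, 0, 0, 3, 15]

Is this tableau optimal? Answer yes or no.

Every obj-row coefficient is ≥ 0, so the tableau is optimal.

yes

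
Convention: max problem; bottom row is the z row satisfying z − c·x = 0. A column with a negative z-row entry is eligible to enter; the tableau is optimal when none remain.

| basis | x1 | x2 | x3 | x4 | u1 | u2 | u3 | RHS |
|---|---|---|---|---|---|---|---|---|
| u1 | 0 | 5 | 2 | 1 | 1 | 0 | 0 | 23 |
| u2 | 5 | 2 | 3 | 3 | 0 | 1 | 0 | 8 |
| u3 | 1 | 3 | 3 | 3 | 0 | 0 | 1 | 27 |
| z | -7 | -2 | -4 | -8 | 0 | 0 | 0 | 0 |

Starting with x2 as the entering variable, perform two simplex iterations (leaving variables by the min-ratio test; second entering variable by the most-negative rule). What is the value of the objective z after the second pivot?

64/3

Ratio test on column x2 — row 1: 23/5 = 23/5; row 2: 8/2 = 4; row 3: 27/3 = 9. Minimum is 4 at row 2 (u2 leaves); pivot element 2.
Pivot on row 2; the z-row RHS becomes 0 − (-2)·4 = 8.
Next entering variable (most negative z-row entry -5): x4.
Ratio test on column x4 — row 1: entry -13/2 ≤ 0; row 2: 4/(3/2) = 8/3; row 3: entry -3/2 ≤ 0. Minimum is 8/3 at row 2 (x2 leaves); pivot element 3/2.
After the second pivot the z-row RHS is 8 − (-5)·(8/3) = 64/3.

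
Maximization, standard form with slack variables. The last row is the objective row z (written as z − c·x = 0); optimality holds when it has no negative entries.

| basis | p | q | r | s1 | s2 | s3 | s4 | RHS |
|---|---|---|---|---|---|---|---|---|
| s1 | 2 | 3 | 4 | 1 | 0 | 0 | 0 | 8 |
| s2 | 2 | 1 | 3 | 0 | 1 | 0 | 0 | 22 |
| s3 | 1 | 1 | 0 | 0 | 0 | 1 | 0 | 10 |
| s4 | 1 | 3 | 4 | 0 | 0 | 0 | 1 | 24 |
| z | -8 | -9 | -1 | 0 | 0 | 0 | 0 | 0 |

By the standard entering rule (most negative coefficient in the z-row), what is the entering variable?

Negative z-row entries: p: -8, q: -9, r: -1.
The most negative is -9 in column q, so q enters.

q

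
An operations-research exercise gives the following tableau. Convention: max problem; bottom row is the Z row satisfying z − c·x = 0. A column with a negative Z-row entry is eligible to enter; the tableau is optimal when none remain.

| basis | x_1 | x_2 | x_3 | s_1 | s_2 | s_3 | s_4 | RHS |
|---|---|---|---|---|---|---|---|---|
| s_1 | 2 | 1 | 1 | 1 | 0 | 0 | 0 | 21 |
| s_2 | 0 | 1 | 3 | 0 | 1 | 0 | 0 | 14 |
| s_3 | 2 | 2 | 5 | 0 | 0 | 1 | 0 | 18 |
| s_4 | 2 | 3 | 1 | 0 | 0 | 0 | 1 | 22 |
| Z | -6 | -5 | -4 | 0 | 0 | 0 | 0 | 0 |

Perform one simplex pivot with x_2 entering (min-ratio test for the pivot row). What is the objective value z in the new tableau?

110/3

Ratio test on column x_2 — row 1: 21/1 = 21; row 2: 14/1 = 14; row 3: 18/2 = 9; row 4: 22/3 = 22/3. Minimum is 22/3 at row 4 (s_4 leaves); pivot element 3.
Pivot on row 4; the Z-row RHS becomes 0 − (-5)·(22/3) = 110/3.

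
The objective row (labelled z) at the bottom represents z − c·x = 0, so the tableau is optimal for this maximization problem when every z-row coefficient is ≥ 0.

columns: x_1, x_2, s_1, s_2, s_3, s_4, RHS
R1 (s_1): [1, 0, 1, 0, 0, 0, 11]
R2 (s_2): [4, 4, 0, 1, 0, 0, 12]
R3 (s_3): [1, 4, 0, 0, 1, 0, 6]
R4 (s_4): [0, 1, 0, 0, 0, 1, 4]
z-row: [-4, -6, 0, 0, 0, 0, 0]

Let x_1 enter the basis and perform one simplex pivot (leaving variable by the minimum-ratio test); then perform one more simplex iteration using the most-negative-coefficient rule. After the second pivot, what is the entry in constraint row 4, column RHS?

Ratio test on column x_1 — row 1: 11/1 = 11; row 2: 12/4 = 3; row 3: 6/1 = 6; row 4: entry 0 ≤ 0. Minimum is 3 at row 2 (s_2 leaves); pivot element 4.
Divide row 2 by 4; eliminate column x_1 from the other rows.
Second iteration: most negative z-row entry is -2 in column x_2, so x_2 enters.
Ratio test on column x_2 — row 1: entry -1 ≤ 0; row 2: 3/1 = 3; row 3: 3/3 = 1; row 4: 4/1 = 4. Minimum is 1 at row 3 (s_3 leaves); pivot element 3.
Divide row 3 by 3; eliminate column x_2 from the other rows.
After both pivots, the entry at constraint row 4, column RHS is 3.

3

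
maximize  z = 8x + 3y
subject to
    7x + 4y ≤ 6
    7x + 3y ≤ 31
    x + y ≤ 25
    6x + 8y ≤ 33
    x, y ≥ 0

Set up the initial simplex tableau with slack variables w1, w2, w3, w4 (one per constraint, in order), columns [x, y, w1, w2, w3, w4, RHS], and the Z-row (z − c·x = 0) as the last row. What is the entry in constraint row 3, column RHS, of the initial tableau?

The RHS of constraint 3 is b_3 = 25.

25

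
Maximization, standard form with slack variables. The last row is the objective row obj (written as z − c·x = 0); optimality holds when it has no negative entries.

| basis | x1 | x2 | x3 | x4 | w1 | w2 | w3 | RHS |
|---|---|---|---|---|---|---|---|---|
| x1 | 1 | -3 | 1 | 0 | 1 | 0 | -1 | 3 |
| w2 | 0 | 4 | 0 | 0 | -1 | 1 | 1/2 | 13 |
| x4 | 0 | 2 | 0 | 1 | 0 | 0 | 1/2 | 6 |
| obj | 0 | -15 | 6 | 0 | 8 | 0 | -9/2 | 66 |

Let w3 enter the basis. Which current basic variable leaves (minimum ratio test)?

x4

Column w3 entries and ratios — x1: -1 ≤ 0, skip; w2: 13/(1/2) = 26; x4: 6/(1/2) = 12.
Smallest ratio is 12 in the row of x4, so x4 leaves.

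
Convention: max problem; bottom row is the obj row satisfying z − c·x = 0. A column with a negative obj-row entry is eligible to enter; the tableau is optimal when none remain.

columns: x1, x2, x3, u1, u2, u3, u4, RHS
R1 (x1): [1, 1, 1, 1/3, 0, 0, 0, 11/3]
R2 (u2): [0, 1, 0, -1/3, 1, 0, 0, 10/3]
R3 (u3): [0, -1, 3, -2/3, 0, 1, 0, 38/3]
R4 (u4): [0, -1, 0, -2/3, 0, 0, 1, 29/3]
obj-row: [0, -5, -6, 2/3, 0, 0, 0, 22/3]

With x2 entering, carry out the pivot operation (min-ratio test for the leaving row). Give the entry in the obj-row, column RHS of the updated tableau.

Ratio test on column x2 — row 1: (11/3)/1 = 11/3; row 2: (10/3)/1 = 10/3; row 3: entry -1 ≤ 0; row 4: entry -1 ≤ 0. Minimum is 10/3 at row 2 (u2 leaves); pivot element 1.
Divide row 2 by 1; eliminate column x2 from the other rows.
obj-row update in column RHS: 22/3 − (-5)·(10/3) = 24.

24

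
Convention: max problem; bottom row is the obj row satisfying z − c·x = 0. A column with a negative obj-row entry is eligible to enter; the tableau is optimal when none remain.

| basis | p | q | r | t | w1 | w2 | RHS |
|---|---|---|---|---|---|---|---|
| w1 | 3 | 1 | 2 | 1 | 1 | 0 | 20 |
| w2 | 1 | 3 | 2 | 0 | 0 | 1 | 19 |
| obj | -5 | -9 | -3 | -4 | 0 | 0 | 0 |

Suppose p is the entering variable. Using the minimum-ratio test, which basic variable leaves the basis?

Column p entries and ratios — w1: 20/3 = 20/3; w2: 19/1 = 19.
Smallest ratio is 20/3 in the row of w1, so w1 leaves.

w1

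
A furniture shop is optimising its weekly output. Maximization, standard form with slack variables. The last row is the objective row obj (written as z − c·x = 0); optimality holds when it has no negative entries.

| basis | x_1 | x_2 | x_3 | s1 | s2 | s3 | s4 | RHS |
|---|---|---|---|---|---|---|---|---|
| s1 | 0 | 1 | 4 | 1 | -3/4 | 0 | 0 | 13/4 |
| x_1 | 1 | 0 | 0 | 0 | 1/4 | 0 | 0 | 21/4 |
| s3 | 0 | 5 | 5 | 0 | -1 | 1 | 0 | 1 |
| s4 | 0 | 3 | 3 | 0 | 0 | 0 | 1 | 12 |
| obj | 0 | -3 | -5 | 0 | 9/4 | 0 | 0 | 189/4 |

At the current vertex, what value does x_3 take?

0

x_3 is not in the basis, so in the current basic feasible solution x_3 = 0.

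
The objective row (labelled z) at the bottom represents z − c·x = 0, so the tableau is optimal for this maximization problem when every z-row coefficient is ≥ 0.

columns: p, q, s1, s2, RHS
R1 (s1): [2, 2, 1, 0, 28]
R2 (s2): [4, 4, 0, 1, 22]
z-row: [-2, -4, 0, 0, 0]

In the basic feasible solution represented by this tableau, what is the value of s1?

s1 is basic (row 1); its value is the RHS of that row, 28.

28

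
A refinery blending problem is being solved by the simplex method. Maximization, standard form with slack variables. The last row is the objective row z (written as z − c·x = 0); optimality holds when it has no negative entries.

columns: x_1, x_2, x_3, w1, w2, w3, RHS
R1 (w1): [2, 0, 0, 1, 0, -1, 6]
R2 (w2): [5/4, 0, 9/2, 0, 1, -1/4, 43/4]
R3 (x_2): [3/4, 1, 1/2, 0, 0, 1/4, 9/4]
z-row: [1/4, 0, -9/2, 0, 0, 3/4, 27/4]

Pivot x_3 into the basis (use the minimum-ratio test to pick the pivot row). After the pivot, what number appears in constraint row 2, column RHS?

Ratio test on column x_3 — row 1: entry 0 ≤ 0; row 2: (43/4)/(9/2) = 43/18; row 3: (9/4)/(1/2) = 9/2. Minimum is 43/18 at row 2 (w2 leaves); pivot element 9/2.
Divide row 2 by 9/2; eliminate column x_3 from the other rows.
In the new row 2, the RHS entry is the old entry divided by the pivot: (43/4)/(9/2) = 43/18.

43/18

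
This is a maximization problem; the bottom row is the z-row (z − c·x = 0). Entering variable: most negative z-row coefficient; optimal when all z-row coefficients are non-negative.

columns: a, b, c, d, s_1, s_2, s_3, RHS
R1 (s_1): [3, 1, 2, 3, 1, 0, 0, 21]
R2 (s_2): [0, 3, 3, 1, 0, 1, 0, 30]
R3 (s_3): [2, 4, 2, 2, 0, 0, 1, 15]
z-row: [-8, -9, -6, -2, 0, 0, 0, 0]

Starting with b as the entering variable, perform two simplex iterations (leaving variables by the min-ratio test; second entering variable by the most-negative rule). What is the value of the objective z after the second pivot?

Ratio test on column b — row 1: 21/1 = 21; row 2: 30/3 = 10; row 3: 15/4 = 15/4. Minimum is 15/4 at row 3 (s_3 leaves); pivot element 4.
Pivot on row 3; the z-row RHS becomes 0 − (-9)·(15/4) = 135/4.
Next entering variable (most negative z-row entry -7/2): a.
Ratio test on column a — row 1: (69/4)/(5/2) = 69/10; row 2: entry -3/2 ≤ 0; row 3: (15/4)/(1/2) = 15/2. Minimum is 69/10 at row 1 (s_1 leaves); pivot element 5/2.
After the second pivot the z-row RHS is 135/4 − (-7/2)·(69/10) = 579/10.

579/10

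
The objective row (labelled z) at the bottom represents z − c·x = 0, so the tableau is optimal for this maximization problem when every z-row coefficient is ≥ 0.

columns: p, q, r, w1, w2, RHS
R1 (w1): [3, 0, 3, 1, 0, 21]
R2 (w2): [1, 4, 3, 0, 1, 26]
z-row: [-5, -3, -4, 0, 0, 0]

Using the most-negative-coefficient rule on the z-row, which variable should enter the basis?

p

Negative z-row entries: p: -5, q: -3, r: -4.
The most negative is -5 in column p, so p enters.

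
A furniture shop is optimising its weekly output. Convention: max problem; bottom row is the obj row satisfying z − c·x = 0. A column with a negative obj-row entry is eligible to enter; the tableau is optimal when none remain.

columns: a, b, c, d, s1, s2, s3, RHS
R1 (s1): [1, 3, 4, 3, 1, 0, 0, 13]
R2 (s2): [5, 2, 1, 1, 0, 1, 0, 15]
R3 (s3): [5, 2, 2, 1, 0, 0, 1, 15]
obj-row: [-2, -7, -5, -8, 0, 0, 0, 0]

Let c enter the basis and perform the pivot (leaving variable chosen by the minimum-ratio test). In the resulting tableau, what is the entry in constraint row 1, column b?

3/4

Ratio test on column c — row 1: 13/4 = 13/4; row 2: 15/1 = 15; row 3: 15/2 = 15/2. Minimum is 13/4 at row 1 (s1 leaves); pivot element 4.
Divide row 1 by 4; eliminate column c from the other rows.
In the new row 1, the b entry is the old entry divided by the pivot: 3/4 = 3/4.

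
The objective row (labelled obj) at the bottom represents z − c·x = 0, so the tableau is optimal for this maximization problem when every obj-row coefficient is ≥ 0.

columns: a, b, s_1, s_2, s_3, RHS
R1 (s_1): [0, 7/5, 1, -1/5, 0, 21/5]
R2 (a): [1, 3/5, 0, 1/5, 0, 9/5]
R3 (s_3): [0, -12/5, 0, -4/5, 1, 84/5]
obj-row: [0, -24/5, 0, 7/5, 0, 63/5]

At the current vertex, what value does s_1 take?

21/5

s_1 is basic (row 1); its value is the RHS of that row, 21/5.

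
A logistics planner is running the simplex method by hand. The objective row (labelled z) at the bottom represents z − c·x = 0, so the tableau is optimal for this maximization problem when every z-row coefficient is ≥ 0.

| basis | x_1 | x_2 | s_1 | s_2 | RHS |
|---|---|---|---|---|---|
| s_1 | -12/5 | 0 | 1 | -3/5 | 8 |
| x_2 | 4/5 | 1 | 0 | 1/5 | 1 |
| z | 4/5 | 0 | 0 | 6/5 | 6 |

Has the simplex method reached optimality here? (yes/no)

Every z-row coefficient is ≥ 0, so the tableau is optimal.

yes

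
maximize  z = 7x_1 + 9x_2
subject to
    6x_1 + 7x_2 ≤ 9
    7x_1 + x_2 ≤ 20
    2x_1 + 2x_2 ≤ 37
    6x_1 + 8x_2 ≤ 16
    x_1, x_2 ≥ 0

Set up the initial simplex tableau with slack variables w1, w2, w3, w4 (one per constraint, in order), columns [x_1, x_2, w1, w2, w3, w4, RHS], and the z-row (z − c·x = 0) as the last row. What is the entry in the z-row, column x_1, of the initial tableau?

The z-row carries the negated objective coefficients: the x_1 entry is -7.

-7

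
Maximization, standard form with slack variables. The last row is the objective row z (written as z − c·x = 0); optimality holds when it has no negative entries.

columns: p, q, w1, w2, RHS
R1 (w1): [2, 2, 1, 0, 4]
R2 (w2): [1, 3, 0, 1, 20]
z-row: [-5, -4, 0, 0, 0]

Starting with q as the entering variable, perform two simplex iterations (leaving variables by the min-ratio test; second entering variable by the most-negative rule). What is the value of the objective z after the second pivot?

10

Ratio test on column q — row 1: 4/2 = 2; row 2: 20/3 = 20/3. Minimum is 2 at row 1 (w1 leaves); pivot element 2.
Pivot on row 1; the z-row RHS becomes 0 − (-4)·2 = 8.
Next entering variable (most negative z-row entry -1): p.
Ratio test on column p — row 1: 2/1 = 2; row 2: entry -2 ≤ 0. Minimum is 2 at row 1 (q leaves); pivot element 1.
After the second pivot the z-row RHS is 8 − (-1)·2 = 10.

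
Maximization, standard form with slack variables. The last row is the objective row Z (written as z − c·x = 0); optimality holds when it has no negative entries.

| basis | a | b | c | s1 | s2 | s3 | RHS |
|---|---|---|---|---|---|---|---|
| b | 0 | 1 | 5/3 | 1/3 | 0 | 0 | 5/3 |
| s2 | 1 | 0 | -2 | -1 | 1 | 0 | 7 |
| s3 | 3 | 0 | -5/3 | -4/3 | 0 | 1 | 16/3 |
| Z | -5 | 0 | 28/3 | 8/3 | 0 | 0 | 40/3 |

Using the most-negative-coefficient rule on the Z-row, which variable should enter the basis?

a

Negative Z-row entries: a: -5.
The most negative is -5 in column a, so a enters.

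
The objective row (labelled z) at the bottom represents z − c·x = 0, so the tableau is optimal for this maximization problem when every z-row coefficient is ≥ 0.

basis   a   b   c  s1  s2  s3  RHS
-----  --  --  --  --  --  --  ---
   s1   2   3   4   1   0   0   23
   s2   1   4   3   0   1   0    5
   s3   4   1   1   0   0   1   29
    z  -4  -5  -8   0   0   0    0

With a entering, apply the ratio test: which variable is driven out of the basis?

Column a entries and ratios — s1: 23/2 = 23/2; s2: 5/1 = 5; s3: 29/4 = 29/4.
Smallest ratio is 5 in the row of s2, so s2 leaves.

s2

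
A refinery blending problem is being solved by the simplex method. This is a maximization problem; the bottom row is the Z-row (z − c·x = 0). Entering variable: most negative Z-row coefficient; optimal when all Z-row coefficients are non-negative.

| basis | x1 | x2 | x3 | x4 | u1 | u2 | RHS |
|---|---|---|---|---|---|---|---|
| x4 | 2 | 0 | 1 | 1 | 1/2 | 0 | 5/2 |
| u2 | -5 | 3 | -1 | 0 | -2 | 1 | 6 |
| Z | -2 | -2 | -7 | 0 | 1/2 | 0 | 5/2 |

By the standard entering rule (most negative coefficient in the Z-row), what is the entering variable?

Negative Z-row entries: x1: -2, x2: -2, x3: -7.
The most negative is -7 in column x3, so x3 enters.

x3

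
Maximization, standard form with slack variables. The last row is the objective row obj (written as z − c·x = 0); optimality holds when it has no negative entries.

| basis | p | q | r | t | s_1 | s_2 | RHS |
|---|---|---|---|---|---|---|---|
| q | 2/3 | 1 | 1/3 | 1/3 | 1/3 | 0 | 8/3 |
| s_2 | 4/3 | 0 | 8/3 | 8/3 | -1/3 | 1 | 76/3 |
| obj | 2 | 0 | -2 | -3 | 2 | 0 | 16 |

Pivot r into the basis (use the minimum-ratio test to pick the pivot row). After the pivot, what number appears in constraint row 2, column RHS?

4

Ratio test on column r — row 1: (8/3)/(1/3) = 8; row 2: (76/3)/(8/3) = 19/2. Minimum is 8 at row 1 (q leaves); pivot element 1/3.
Divide row 1 by 1/3; eliminate column r from the other rows.
Row 2 update in column RHS: 76/3 − (8/3)·8 = 4.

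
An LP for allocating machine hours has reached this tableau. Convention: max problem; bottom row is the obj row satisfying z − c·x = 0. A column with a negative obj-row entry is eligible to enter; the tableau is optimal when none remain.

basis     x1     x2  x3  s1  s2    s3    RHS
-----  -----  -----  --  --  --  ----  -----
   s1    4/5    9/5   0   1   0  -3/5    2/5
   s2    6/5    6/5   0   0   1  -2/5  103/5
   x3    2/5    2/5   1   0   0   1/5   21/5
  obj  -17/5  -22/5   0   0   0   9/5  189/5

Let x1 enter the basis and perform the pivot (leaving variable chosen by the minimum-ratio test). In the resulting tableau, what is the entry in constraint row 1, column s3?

-3/4

Ratio test on column x1 — row 1: (2/5)/(4/5) = 1/2; row 2: (103/5)/(6/5) = 103/6; row 3: (21/5)/(2/5) = 21/2. Minimum is 1/2 at row 1 (s1 leaves); pivot element 4/5.
Divide row 1 by 4/5; eliminate column x1 from the other rows.
In the new row 1, the s3 entry is the old entry divided by the pivot: (-3/5)/(4/5) = -3/4.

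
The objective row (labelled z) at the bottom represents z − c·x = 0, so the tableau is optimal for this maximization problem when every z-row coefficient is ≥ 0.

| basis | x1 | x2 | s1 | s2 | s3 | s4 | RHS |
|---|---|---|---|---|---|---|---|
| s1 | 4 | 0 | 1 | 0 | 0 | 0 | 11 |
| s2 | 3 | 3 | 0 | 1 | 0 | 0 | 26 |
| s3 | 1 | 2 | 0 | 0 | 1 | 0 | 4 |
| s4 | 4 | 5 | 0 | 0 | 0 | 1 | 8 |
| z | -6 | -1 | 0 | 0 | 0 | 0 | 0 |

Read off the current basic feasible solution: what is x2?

0

x2 is not in the basis, so in the current basic feasible solution x2 = 0.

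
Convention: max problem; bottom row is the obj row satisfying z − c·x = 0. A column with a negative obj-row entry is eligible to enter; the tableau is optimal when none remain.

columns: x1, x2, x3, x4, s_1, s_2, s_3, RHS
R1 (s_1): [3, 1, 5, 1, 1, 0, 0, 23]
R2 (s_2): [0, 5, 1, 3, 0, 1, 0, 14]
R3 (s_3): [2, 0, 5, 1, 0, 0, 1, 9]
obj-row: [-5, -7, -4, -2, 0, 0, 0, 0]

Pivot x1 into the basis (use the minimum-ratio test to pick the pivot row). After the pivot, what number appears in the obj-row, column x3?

17/2

Ratio test on column x1 — row 1: 23/3 = 23/3; row 2: entry 0 ≤ 0; row 3: 9/2 = 9/2. Minimum is 9/2 at row 3 (s_3 leaves); pivot element 2.
Divide row 3 by 2; eliminate column x1 from the other rows.
obj-row update in column x3: -4 − (-5)·(5/2) = 17/2.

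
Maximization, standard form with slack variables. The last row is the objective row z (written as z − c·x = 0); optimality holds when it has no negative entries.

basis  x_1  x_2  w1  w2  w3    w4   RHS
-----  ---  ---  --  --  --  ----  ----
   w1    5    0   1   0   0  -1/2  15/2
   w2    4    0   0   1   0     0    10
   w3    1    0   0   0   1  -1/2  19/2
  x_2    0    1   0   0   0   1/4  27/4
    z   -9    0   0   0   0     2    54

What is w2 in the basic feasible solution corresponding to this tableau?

w2 is basic (row 2); its value is the RHS of that row, 10.

10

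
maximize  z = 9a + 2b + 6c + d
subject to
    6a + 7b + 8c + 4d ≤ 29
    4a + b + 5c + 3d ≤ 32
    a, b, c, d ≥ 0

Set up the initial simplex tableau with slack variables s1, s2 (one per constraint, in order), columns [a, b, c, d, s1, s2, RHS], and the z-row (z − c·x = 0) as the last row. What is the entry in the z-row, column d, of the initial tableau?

-1

The z-row carries the negated objective coefficients: the d entry is -1.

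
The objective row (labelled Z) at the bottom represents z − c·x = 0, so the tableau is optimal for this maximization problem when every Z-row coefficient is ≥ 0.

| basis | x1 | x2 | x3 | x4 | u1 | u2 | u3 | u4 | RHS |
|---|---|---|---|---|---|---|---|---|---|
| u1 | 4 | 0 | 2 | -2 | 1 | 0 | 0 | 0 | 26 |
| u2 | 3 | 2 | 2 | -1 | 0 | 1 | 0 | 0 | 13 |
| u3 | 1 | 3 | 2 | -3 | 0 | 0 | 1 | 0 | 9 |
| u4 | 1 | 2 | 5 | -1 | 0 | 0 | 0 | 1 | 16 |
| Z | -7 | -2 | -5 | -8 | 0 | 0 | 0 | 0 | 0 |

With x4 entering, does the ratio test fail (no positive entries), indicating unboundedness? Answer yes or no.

yes

Every constraint-row entry in column x4 is ≤ 0, so increasing x4 is unbounded.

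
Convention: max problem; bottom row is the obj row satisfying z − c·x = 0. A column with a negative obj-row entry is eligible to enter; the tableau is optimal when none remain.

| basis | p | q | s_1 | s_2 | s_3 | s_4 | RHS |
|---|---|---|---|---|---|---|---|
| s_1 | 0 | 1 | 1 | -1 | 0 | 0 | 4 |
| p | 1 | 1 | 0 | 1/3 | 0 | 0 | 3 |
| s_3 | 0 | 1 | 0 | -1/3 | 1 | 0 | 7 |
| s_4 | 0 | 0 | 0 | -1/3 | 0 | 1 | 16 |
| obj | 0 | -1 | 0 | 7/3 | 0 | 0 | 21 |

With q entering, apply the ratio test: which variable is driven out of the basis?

p

Column q entries and ratios — s_1: 4/1 = 4; p: 3/1 = 3; s_3: 7/1 = 7; s_4: 0 ≤ 0, skip.
Smallest ratio is 3 in the row of p, so p leaves.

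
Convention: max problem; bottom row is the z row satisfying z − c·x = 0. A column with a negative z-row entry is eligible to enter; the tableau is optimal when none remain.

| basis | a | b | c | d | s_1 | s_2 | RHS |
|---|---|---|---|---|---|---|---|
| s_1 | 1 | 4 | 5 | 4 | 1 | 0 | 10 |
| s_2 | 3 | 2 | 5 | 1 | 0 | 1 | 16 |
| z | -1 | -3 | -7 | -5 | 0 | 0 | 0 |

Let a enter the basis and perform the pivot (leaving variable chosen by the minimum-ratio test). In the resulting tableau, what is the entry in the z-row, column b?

Ratio test on column a — row 1: 10/1 = 10; row 2: 16/3 = 16/3. Minimum is 16/3 at row 2 (s_2 leaves); pivot element 3.
Divide row 2 by 3; eliminate column a from the other rows.
z-row update in column b: -3 − (-1)·(2/3) = -7/3.

-7/3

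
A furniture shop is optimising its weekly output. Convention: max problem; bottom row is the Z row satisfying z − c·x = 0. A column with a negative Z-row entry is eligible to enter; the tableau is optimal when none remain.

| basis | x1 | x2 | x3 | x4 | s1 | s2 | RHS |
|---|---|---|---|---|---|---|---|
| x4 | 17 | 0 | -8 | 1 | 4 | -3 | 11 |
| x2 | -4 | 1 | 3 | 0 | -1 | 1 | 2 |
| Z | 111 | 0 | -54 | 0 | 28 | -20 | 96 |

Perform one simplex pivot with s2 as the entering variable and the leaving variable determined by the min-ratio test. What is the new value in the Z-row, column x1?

Ratio test on column s2 — row 1: entry -3 ≤ 0; row 2: 2/1 = 2. Minimum is 2 at row 2 (x2 leaves); pivot element 1.
Divide row 2 by 1; eliminate column s2 from the other rows.
Z-row update in column x1: 111 − (-20)·(-4) = 31.

31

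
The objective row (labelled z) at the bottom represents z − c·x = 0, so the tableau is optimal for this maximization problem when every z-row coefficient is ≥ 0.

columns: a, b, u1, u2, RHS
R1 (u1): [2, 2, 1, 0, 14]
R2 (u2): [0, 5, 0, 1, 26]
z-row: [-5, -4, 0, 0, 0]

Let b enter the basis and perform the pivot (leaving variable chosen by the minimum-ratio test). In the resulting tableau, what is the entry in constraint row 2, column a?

Ratio test on column b — row 1: 14/2 = 7; row 2: 26/5 = 26/5. Minimum is 26/5 at row 2 (u2 leaves); pivot element 5.
Divide row 2 by 5; eliminate column b from the other rows.
In the new row 2, the a entry is the old entry divided by the pivot: 0/5 = 0.

0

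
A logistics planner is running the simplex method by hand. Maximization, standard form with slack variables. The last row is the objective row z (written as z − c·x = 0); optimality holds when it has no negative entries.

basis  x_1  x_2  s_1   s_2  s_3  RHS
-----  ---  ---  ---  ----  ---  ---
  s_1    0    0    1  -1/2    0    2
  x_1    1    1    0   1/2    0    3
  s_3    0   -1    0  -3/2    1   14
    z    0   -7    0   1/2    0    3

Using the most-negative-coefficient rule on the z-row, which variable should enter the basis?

Negative z-row entries: x_2: -7.
The most negative is -7 in column x_2, so x_2 enters.

x_2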